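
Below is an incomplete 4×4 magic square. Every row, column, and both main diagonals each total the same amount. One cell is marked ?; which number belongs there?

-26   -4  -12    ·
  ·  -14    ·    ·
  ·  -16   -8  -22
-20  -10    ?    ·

-18

Column 2 is complete and sums to -44; that is the magic constant.
Row 1 needs -44; the known cells sum to -42, so (1,4) = -2.
Using row 3: -16 + (-8) + (-22) + ? → (3,1) = -44 − (-46) = 2.
Column 1 needs -44; the known cells sum to -44, so (2,1) = 0.
Main diagonal must total -44; the given cells sum to -48, so (4,4) = 4.
Anti-diagonal must total -44; the given cells sum to -38, so (2,3) = -6.
Using row 2: 0 + (-14) + (-6) + ? → (2,4) = -44 − (-20) = -24.
Row 4 needs -44; the known cells sum to -26, so (4,3) = -18.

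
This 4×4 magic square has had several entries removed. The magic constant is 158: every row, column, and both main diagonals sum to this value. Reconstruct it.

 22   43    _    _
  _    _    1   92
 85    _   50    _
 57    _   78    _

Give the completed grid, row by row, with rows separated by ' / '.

22 43 29 64 / -6 71 1 92 / 85 36 50 -13 / 57 8 78 15

The remaining cell in column 1 is (2,1) = 158 − 164 = -6.
Using column 3: 1 + 50 + 78 + ? → (1,3) = 158 − 129 = 29.
Row 1 needs 158; the known cells sum to 94, so (1,4) = 64.
Using row 2: -6 + 1 + 92 + ? → (2,2) = 158 − 87 = 71.
Using main diagonal: 22 + 71 + 50 + ? → (4,4) = 158 − 143 = 15.
Anti-diagonal must total 158; the given cells sum to 122, so (3,2) = 36.
Row 3 needs 158; the known cells sum to 171, so (3,4) = -13.
Row 4: 57 + 78 + 15 + ? = 158, so (4,2) = 8.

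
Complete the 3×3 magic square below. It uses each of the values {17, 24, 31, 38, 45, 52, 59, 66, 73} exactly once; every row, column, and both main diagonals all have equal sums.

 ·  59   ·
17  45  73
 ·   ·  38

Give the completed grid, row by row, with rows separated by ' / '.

52 59 24 / 17 45 73 / 66 31 38

The 9 entries sum to 405, so each line sums to 405/3 = 135.
From column 2, 135 − (59 + 45) gives (3,2) = 31.
From column 3, 135 − (73 + 38) gives (1,3) = 24.
Main diagonal needs 135; the known cells sum to 83, so (1,1) = 52.
Using anti-diagonal: 24 + 45 + ? → (3,1) = 135 − 69 = 66.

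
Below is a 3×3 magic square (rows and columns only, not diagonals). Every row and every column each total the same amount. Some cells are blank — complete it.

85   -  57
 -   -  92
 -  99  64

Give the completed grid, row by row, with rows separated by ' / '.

85 71 57 / 78 43 92 / 50 99 64

Column 3 is already complete: 57 + 92 + 64 = 213, so that is the magic constant.
The remaining cell in row 1 is (1,2) = 213 − 142 = 71.
From row 3, 213 − (99 + 64) gives (3,1) = 50.
Column 1 needs 213; the known cells sum to 135, so (2,1) = 78.
Column 2 must total 213; the given cells sum to 170, so (2,2) = 43.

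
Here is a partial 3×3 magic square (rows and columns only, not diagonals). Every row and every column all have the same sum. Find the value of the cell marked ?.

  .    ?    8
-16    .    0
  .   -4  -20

Column 3 is complete and sums to -12; that is the magic constant.
Row 2 must total -12; the given cells sum to -16, so (2,2) = 4.
Row 3 needs -12; the known cells sum to -24, so (3,1) = 12.
From column 1, -12 − (-16 + 12) gives (1,1) = -8.
Using column 2: 4 + (-4) + ? → (1,2) = -12 − 0 = -12.

-12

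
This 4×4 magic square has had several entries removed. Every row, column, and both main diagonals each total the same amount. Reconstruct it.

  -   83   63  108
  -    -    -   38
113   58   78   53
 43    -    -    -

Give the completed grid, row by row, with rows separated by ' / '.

48 83 63 108 / 98 73 93 38 / 113 58 78 53 / 43 88 68 103

Row 3 is already complete: 113 + 58 + 78 + 53 = 302, so that is the magic constant.
The remaining cell in row 1 is (1,1) = 302 − 254 = 48.
Column 1: 48 + 113 + 43 + ? = 302, so (2,1) = 98.
Using column 4: 108 + 38 + 53 + ? → (4,4) = 302 − 199 = 103.
The remaining cell in main diagonal is (2,2) = 302 − 229 = 73.
Anti-diagonal must total 302; the given cells sum to 209, so (2,3) = 93.
Column 2 needs 302; the known cells sum to 214, so (4,2) = 88.
The remaining cell in column 3 is (4,3) = 302 − 234 = 68.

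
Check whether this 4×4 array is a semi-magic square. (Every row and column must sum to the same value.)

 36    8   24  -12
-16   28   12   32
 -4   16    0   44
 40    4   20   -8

Yes

Row 1: 36 + 8 + 24 + (-12) = 56.
Row 2: -16 + 28 + 12 + 32 = 56.
Row 3: -4 + 16 + 0 + 44 = 56.
Row 4: 40 + 4 + 20 + (-8) = 56.
Column 1: 36 + (-16) + (-4) + 40 = 56.
Column 2: 8 + 28 + 16 + 4 = 56.
Column 3: 24 + 12 + 0 + 20 = 56.
Column 4: -12 + 32 + 44 + (-8) = 56.
All lines sum to 56.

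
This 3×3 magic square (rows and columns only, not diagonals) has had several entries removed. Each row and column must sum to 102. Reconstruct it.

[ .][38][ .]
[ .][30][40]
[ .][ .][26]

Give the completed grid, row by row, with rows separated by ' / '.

28 38 36 / 32 30 40 / 42 34 26

Row 2 needs 102; the known cells sum to 70, so (2,1) = 32.
Using column 2: 38 + 30 + ? → (3,2) = 102 − 68 = 34.
From column 3, 102 − (40 + 26) gives (1,3) = 36.
Row 1 must total 102; the given cells sum to 74, so (1,1) = 28.
The remaining cell in row 3 is (3,1) = 102 − 60 = 42.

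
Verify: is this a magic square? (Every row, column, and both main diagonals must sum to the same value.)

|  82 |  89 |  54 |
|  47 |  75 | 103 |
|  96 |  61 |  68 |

Row 1: 82 + 89 + 54 = 225.
Row 2: 47 + 75 + 103 = 225.
Row 3: 96 + 61 + 68 = 225.
Column 1: 82 + 47 + 96 = 225.
Column 2: 89 + 75 + 61 = 225.
Column 3: 54 + 103 + 68 = 225.
Main diagonal: 82 + 75 + 68 = 225.
Anti-diagonal: 54 + 75 + 96 = 225.
All lines sum to 225.

Yes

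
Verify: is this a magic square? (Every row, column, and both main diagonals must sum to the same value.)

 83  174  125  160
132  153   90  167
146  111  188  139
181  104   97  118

Row 1: 83 + 174 + 125 + 160 = 542.
Row 2: 132 + 153 + 90 + 167 = 542.
Row 3: 146 + 111 + 188 + 139 = 584.
Row 4: 181 + 104 + 97 + 118 = 500.
Column 1: 83 + 132 + 146 + 181 = 542.
Column 2: 174 + 153 + 111 + 104 = 542.
Column 3: 125 + 90 + 188 + 97 = 500.
Column 4: 160 + 167 + 139 + 118 = 584.
Main diagonal: 83 + 153 + 188 + 118 = 542.
Anti-diagonal: 160 + 90 + 111 + 181 = 542.

No — row 4 sums to 500 but row 3 sums to 584.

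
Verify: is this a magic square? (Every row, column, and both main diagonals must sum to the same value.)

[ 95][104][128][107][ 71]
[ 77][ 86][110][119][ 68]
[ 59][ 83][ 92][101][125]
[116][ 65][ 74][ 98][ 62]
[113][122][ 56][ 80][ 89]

No — row 4 sums to 415 but row 1 sums to 505.

Row 1: 95 + 104 + 128 + 107 + 71 = 505.
Row 2: 77 + 86 + 110 + 119 + 68 = 460.
Row 3: 59 + 83 + 92 + 101 + 125 = 460.
Row 4: 116 + 65 + 74 + 98 + 62 = 415.
Row 5: 113 + 122 + 56 + 80 + 89 = 460.
Column 1: 95 + 77 + 59 + 116 + 113 = 460.
Column 2: 104 + 86 + 83 + 65 + 122 = 460.
Column 3: 128 + 110 + 92 + 74 + 56 = 460.
Column 4: 107 + 119 + 101 + 98 + 80 = 505.
Column 5: 71 + 68 + 125 + 62 + 89 = 415.
Main diagonal: 95 + 86 + 92 + 98 + 89 = 460.
Anti-diagonal: 71 + 119 + 92 + 65 + 113 = 460.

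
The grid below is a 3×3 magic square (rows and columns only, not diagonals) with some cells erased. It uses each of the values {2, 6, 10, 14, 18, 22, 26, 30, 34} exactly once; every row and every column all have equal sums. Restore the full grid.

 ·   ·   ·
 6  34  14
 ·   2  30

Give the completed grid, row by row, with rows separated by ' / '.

The 9 entries sum to 162, so each line sums to 162/3 = 54.
From row 3, 54 − (2 + 30) gives (3,1) = 22.
Column 1: 6 + 22 + ? = 54, so (1,1) = 26.
Column 2: 34 + 2 + ? = 54, so (1,2) = 18.
From column 3, 54 − (14 + 30) gives (1,3) = 10.

26 18 10 / 6 34 14 / 22 2 30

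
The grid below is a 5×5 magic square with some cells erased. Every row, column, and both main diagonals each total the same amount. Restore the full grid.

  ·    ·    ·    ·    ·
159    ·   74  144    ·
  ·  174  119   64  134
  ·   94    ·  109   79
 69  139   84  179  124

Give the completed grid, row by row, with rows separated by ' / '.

Row 5 is already complete: 69 + 139 + 84 + 179 + 124 = 595, so that is the magic constant.
Row 3 needs 595; the known cells sum to 491, so (3,1) = 104.
Column 4 must total 595; the given cells sum to 496, so (1,4) = 99.
Anti-diagonal must total 595; the given cells sum to 426, so (1,5) = 169.
Column 5: 169 + 134 + 79 + 124 + ? = 595, so (2,5) = 89.
Row 2: 159 + 74 + 144 + 89 + ? = 595, so (2,2) = 129.
Column 2 needs 595; the known cells sum to 536, so (1,2) = 59.
Main diagonal needs 595; the known cells sum to 481, so (1,1) = 114.
The remaining cell in row 1 is (1,3) = 595 − 441 = 154.
From column 1, 595 − (114 + 159 + 104 + 69) gives (4,1) = 149.
Column 3 must total 595; the given cells sum to 431, so (4,3) = 164.

114 59 154 99 169 / 159 129 74 144 89 / 104 174 119 64 134 / 149 94 164 109 79 / 69 139 84 179 124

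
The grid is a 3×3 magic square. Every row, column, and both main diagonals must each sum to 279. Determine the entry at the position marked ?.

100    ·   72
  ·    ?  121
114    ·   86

Using row 1: 100 + 72 + ? → (1,2) = 279 − 172 = 107.
Row 3: 114 + 86 + ? = 279, so (3,2) = 79.
Column 1 must total 279; the given cells sum to 214, so (2,1) = 65.
Column 2: 107 + 79 + ? = 279, so (2,2) = 93.

93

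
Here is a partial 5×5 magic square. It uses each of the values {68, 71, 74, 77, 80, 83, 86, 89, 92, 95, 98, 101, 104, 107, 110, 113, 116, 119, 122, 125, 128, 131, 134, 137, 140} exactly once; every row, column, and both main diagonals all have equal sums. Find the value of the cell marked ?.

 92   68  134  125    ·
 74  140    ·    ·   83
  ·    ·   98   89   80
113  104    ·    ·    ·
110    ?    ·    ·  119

86

The 25 entries sum to 2600, so each line sums to 2600/5 = 520.
The remaining cell in row 1 is (1,5) = 520 − 419 = 101.
Column 1 must total 520; the given cells sum to 389, so (3,1) = 131.
The remaining cell in column 5 is (4,5) = 520 − 383 = 137.
Main diagonal: 92 + 140 + 98 + 119 + ? = 520, so (4,4) = 71.
The remaining cell in anti-diagonal is (2,4) = 520 − 413 = 107.
From row 2, 520 − (74 + 140 + 107 + 83) gives (2,3) = 116.
Using row 3: 131 + 98 + 89 + 80 + ? → (3,2) = 520 − 398 = 122.
Row 4: 113 + 104 + 71 + 137 + ? = 520, so (4,3) = 95.
From column 2, 520 − (68 + 140 + 122 + 104) gives (5,2) = 86.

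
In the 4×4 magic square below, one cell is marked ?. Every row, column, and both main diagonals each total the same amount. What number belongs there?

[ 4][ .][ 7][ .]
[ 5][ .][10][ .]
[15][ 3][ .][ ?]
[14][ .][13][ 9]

12

Column 1 is complete and sums to 38; that is the magic constant.
Row 4 must total 38; the given cells sum to 36, so (4,2) = 2.
The remaining cell in column 3 is (3,3) = 38 − 30 = 8.
Main diagonal needs 38; the known cells sum to 21, so (2,2) = 17.
From anti-diagonal, 38 − (10 + 3 + 14) gives (1,4) = 11.
Row 1 needs 38; the known cells sum to 22, so (1,2) = 16.
Row 2 needs 38; the known cells sum to 32, so (2,4) = 6.
From row 3, 38 − (15 + 3 + 8) gives (3,4) = 12.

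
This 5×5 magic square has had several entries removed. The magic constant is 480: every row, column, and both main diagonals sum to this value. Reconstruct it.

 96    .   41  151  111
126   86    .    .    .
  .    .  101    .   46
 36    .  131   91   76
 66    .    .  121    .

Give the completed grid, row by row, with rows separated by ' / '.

The remaining cell in row 1 is (1,2) = 480 − 399 = 81.
Row 4 must total 480; the given cells sum to 334, so (4,2) = 146.
The remaining cell in column 1 is (3,1) = 480 − 324 = 156.
Using main diagonal: 96 + 86 + 101 + 91 + ? → (5,5) = 480 − 374 = 106.
Anti-diagonal: 111 + 101 + 146 + 66 + ? = 480, so (2,4) = 56.
Using column 4: 151 + 56 + 91 + 121 + ? → (3,4) = 480 − 419 = 61.
Using column 5: 111 + 46 + 76 + 106 + ? → (2,5) = 480 − 339 = 141.
The remaining cell in row 2 is (2,3) = 480 − 409 = 71.
Using row 3: 156 + 101 + 61 + 46 + ? → (3,2) = 480 − 364 = 116.
Column 2 must total 480; the given cells sum to 429, so (5,2) = 51.
From column 3, 480 − (41 + 71 + 101 + 131) gives (5,3) = 136.

96 81 41 151 111 / 126 86 71 56 141 / 156 116 101 61 46 / 36 146 131 91 76 / 66 51 136 121 106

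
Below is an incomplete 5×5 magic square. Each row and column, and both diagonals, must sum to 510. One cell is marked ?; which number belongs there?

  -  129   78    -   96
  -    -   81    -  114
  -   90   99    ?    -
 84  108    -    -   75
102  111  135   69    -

123

Using row 5: 102 + 111 + 135 + 69 + ? → (5,5) = 510 − 417 = 93.
From column 2, 510 − (129 + 90 + 108 + 111) gives (2,2) = 72.
From column 3, 510 − (78 + 81 + 99 + 135) gives (4,3) = 117.
Using column 5: 96 + 114 + 75 + 93 + ? → (3,5) = 510 − 378 = 132.
From anti-diagonal, 510 − (96 + 99 + 108 + 102) gives (2,4) = 105.
Row 2 needs 510; the known cells sum to 372, so (2,1) = 138.
The remaining cell in row 4 is (4,4) = 510 − 384 = 126.
From main diagonal, 510 − (72 + 99 + 126 + 93) gives (1,1) = 120.
Row 1 needs 510; the known cells sum to 423, so (1,4) = 87.
The remaining cell in column 1 is (3,1) = 510 − 444 = 66.
The remaining cell in column 4 is (3,4) = 510 − 387 = 123.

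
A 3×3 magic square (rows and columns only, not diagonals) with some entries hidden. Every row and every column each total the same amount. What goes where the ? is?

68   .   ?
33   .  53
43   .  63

28

Column 1 is complete and sums to 144; that is the magic constant.
Row 2 needs 144; the known cells sum to 86, so (2,2) = 58.
Row 3 needs 144; the known cells sum to 106, so (3,2) = 38.
Column 2 needs 144; the known cells sum to 96, so (1,2) = 48.
From column 3, 144 − (53 + 63) gives (1,3) = 28.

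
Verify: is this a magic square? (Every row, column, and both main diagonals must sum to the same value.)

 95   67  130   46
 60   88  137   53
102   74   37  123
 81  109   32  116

No — column 1 sums to 338 but column 3 sums to 336.

Row 1: 95 + 67 + 130 + 46 = 338.
Row 2: 60 + 88 + 137 + 53 = 338.
Row 3: 102 + 74 + 37 + 123 = 336.
Row 4: 81 + 109 + 32 + 116 = 338.
Column 1: 95 + 60 + 102 + 81 = 338.
Column 2: 67 + 88 + 74 + 109 = 338.
Column 3: 130 + 137 + 37 + 32 = 336.
Column 4: 46 + 53 + 123 + 116 = 338.
Main diagonal: 95 + 88 + 37 + 116 = 336.
Anti-diagonal: 46 + 137 + 74 + 81 = 338.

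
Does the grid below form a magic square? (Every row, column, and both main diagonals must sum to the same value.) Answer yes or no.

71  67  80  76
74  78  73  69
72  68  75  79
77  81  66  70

Row 1: 71 + 67 + 80 + 76 = 294.
Row 2: 74 + 78 + 73 + 69 = 294.
Row 3: 72 + 68 + 75 + 79 = 294.
Row 4: 77 + 81 + 66 + 70 = 294.
Column 1: 71 + 74 + 72 + 77 = 294.
Column 2: 67 + 78 + 68 + 81 = 294.
Column 3: 80 + 73 + 75 + 66 = 294.
Column 4: 76 + 69 + 79 + 70 = 294.
Main diagonal: 71 + 78 + 75 + 70 = 294.
Anti-diagonal: 76 + 73 + 68 + 77 = 294.
All lines sum to 294.

Yes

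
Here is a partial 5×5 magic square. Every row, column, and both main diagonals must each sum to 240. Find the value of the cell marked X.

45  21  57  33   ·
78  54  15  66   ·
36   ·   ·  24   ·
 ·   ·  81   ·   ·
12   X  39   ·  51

Row 1 needs 240; the known cells sum to 156, so (1,5) = 84.
From row 2, 240 − (78 + 54 + 15 + 66) gives (2,5) = 27.
Column 1: 45 + 78 + 36 + 12 + ? = 240, so (4,1) = 69.
Column 3 needs 240; the known cells sum to 192, so (3,3) = 48.
Using main diagonal: 45 + 54 + 48 + 51 + ? → (4,4) = 240 − 198 = 42.
From anti-diagonal, 240 − (84 + 66 + 48 + 12) gives (4,2) = 30.
The remaining cell in row 4 is (4,5) = 240 − 222 = 18.
The remaining cell in column 4 is (5,4) = 240 − 165 = 75.
From column 5, 240 − (84 + 27 + 18 + 51) gives (3,5) = 60.
Using row 3: 36 + 48 + 24 + 60 + ? → (3,2) = 240 − 168 = 72.
Using row 5: 12 + 39 + 75 + 51 + ? → (5,2) = 240 − 177 = 63.

63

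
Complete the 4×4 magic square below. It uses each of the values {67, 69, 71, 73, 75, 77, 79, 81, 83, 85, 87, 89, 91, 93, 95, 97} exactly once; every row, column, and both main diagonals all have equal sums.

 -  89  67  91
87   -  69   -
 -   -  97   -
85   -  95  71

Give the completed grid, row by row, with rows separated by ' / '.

81 89 67 91 / 87 79 69 93 / 75 83 97 73 / 85 77 95 71

The 16 entries sum to 1312, so each line sums to 1312/4 = 328.
The remaining cell in row 1 is (1,1) = 328 − 247 = 81.
Row 4 needs 328; the known cells sum to 251, so (4,2) = 77.
Column 1 must total 328; the given cells sum to 253, so (3,1) = 75.
Main diagonal must total 328; the given cells sum to 249, so (2,2) = 79.
Anti-diagonal must total 328; the given cells sum to 245, so (3,2) = 83.
Row 2 needs 328; the known cells sum to 235, so (2,4) = 93.
Row 3 must total 328; the given cells sum to 255, so (3,4) = 73.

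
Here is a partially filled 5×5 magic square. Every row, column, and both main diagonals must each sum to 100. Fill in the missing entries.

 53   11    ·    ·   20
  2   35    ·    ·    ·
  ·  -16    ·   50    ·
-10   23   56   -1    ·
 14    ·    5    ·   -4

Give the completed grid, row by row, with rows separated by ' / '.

Row 4 needs 100; the known cells sum to 68, so (4,5) = 32.
Column 1 must total 100; the given cells sum to 59, so (3,1) = 41.
Column 2 must total 100; the given cells sum to 53, so (5,2) = 47.
Main diagonal must total 100; the given cells sum to 83, so (3,3) = 17.
Anti-diagonal must total 100; the given cells sum to 74, so (2,4) = 26.
Using row 3: 41 + (-16) + 17 + 50 + ? → (3,5) = 100 − 92 = 8.
From row 5, 100 − (14 + 47 + 5 + (-4)) gives (5,4) = 38.
Column 4 needs 100; the known cells sum to 113, so (1,4) = -13.
Column 5: 20 + 8 + 32 + (-4) + ? = 100, so (2,5) = 44.
Using row 1: 53 + 11 + (-13) + 20 + ? → (1,3) = 100 − 71 = 29.
The remaining cell in row 2 is (2,3) = 100 − 107 = -7.

53 11 29 -13 20 / 2 35 -7 26 44 / 41 -16 17 50 8 / -10 23 56 -1 32 / 14 47 5 38 -4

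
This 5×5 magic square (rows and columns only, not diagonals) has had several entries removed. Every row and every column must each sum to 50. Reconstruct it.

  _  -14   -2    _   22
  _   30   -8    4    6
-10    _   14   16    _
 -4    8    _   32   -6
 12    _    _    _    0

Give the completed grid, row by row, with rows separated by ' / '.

34 -14 -2 10 22 / 18 30 -8 4 6 / -10 2 14 16 28 / -4 8 20 32 -6 / 12 24 26 -12 0

Row 2 needs 50; the known cells sum to 32, so (2,1) = 18.
Row 4 needs 50; the known cells sum to 30, so (4,3) = 20.
The remaining cell in column 1 is (1,1) = 50 − 16 = 34.
The remaining cell in column 3 is (5,3) = 50 − 24 = 26.
From column 5, 50 − (22 + 6 + (-6) + 0) gives (3,5) = 28.
The remaining cell in row 1 is (1,4) = 50 − 40 = 10.
From row 3, 50 − (-10 + 14 + 16 + 28) gives (3,2) = 2.
The remaining cell in column 2 is (5,2) = 50 − 26 = 24.
Using column 4: 10 + 4 + 16 + 32 + ? → (5,4) = 50 − 62 = -12.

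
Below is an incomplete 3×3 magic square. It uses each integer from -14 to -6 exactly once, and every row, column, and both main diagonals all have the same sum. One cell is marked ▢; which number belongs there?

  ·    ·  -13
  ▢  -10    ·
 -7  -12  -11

-14

The entries are -14 through -6, which sum to -90, so each line sums to -90/3 = -30.
Column 2 needs -30; the known cells sum to -22, so (1,2) = -8.
Column 3 must total -30; the given cells sum to -24, so (2,3) = -6.
The remaining cell in main diagonal is (1,1) = -30 − (-21) = -9.
From row 2, -30 − (-10 + (-6)) gives (2,1) = -14.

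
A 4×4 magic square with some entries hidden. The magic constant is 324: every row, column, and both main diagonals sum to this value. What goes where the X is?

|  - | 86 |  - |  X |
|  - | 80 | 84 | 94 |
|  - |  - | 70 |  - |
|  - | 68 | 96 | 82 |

Row 2 must total 324; the given cells sum to 258, so (2,1) = 66.
Row 4 needs 324; the known cells sum to 246, so (4,1) = 78.
Column 2 needs 324; the known cells sum to 234, so (3,2) = 90.
Column 3 must total 324; the given cells sum to 250, so (1,3) = 74.
From main diagonal, 324 − (80 + 70 + 82) gives (1,1) = 92.
Anti-diagonal must total 324; the given cells sum to 252, so (1,4) = 72.

72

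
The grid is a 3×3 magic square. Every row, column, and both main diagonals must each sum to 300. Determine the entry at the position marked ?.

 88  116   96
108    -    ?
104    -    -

92

From anti-diagonal, 300 − (96 + 104) gives (2,2) = 100.
Using row 2: 108 + 100 + ? → (2,3) = 300 − 208 = 92.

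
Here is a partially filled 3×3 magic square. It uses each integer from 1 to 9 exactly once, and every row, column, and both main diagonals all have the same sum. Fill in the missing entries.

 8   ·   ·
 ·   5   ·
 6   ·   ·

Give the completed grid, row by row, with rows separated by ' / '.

8 3 4 / 1 5 9 / 6 7 2

The entries are 1 through 9, which sum to 45, so each line sums to 45/3 = 15.
Column 1 needs 15; the known cells sum to 14, so (2,1) = 1.
Using main diagonal: 8 + 5 + ? → (3,3) = 15 − 13 = 2.
Anti-diagonal needs 15; the known cells sum to 11, so (1,3) = 4.
From row 1, 15 − (8 + 4) gives (1,2) = 3.
Row 2 needs 15; the known cells sum to 6, so (2,3) = 9.
From row 3, 15 − (6 + 2) gives (3,2) = 7.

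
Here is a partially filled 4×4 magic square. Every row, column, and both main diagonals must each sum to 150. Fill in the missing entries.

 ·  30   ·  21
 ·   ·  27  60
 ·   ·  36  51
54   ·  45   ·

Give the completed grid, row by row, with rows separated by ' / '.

57 30 42 21 / 24 39 27 60 / 15 48 36 51 / 54 33 45 18

Using column 3: 27 + 36 + 45 + ? → (1,3) = 150 − 108 = 42.
Column 4 needs 150; the known cells sum to 132, so (4,4) = 18.
Using anti-diagonal: 21 + 27 + 54 + ? → (3,2) = 150 − 102 = 48.
Row 1 needs 150; the known cells sum to 93, so (1,1) = 57.
Row 3 needs 150; the known cells sum to 135, so (3,1) = 15.
From row 4, 150 − (54 + 45 + 18) gives (4,2) = 33.
From column 1, 150 − (57 + 15 + 54) gives (2,1) = 24.
Column 2: 30 + 48 + 33 + ? = 150, so (2,2) = 39.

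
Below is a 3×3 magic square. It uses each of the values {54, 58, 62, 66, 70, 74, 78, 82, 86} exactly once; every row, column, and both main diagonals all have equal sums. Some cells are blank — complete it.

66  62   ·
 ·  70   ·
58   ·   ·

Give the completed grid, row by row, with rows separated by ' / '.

The 9 entries sum to 630, so each line sums to 630/3 = 210.
Row 1 must total 210; the given cells sum to 128, so (1,3) = 82.
From column 1, 210 − (66 + 58) gives (2,1) = 86.
Column 2 needs 210; the known cells sum to 132, so (3,2) = 78.
From main diagonal, 210 − (66 + 70) gives (3,3) = 74.
Row 2: 86 + 70 + ? = 210, so (2,3) = 54.

66 62 82 / 86 70 54 / 58 78 74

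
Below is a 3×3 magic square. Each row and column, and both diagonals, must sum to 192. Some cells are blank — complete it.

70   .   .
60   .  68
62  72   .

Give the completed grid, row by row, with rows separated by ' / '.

The remaining cell in row 2 is (2,2) = 192 − 128 = 64.
Row 3: 62 + 72 + ? = 192, so (3,3) = 58.
Column 2 must total 192; the given cells sum to 136, so (1,2) = 56.
Column 3: 68 + 58 + ? = 192, so (1,3) = 66.

70 56 66 / 60 64 68 / 62 72 58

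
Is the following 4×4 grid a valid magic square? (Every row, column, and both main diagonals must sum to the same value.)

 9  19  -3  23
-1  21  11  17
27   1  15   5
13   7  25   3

Yes

Row 1: 9 + 19 + (-3) + 23 = 48.
Row 2: -1 + 21 + 11 + 17 = 48.
Row 3: 27 + 1 + 15 + 5 = 48.
Row 4: 13 + 7 + 25 + 3 = 48.
Column 1: 9 + (-1) + 27 + 13 = 48.
Column 2: 19 + 21 + 1 + 7 = 48.
Column 3: -3 + 11 + 15 + 25 = 48.
Column 4: 23 + 17 + 5 + 3 = 48.
Main diagonal: 9 + 21 + 15 + 3 = 48.
Anti-diagonal: 23 + 11 + 1 + 13 = 48.
All lines sum to 48.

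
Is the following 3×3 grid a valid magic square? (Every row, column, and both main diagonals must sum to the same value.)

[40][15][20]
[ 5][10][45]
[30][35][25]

No — row 1 sums to 75 but row 3 sums to 90.

Row 1: 40 + 15 + 20 = 75.
Row 2: 5 + 10 + 45 = 60.
Row 3: 30 + 35 + 25 = 90.
Column 1: 40 + 5 + 30 = 75.
Column 2: 15 + 10 + 35 = 60.
Column 3: 20 + 45 + 25 = 90.
Main diagonal: 40 + 10 + 25 = 75.
Anti-diagonal: 20 + 10 + 30 = 60.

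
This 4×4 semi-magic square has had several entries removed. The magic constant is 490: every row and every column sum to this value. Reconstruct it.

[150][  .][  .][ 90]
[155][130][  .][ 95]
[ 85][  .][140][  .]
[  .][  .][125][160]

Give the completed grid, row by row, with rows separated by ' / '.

Row 2 must total 490; the given cells sum to 380, so (2,3) = 110.
Column 1: 150 + 155 + 85 + ? = 490, so (4,1) = 100.
Column 3 needs 490; the known cells sum to 375, so (1,3) = 115.
The remaining cell in column 4 is (3,4) = 490 − 345 = 145.
Row 1 must total 490; the given cells sum to 355, so (1,2) = 135.
Row 3 needs 490; the known cells sum to 370, so (3,2) = 120.
The remaining cell in row 4 is (4,2) = 490 − 385 = 105.

150 135 115 90 / 155 130 110 95 / 85 120 140 145 / 100 105 125 160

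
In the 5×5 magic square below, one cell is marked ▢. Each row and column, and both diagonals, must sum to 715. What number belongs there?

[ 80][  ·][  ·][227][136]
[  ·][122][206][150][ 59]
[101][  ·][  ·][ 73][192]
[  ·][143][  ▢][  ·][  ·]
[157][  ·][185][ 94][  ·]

87

The remaining cell in row 2 is (2,1) = 715 − 537 = 178.
Column 1 needs 715; the known cells sum to 516, so (4,1) = 199.
Column 4 must total 715; the given cells sum to 544, so (4,4) = 171.
Anti-diagonal must total 715; the given cells sum to 586, so (3,3) = 129.
The remaining cell in row 3 is (3,2) = 715 − 495 = 220.
Main diagonal must total 715; the given cells sum to 502, so (5,5) = 213.
Row 5: 157 + 185 + 94 + 213 + ? = 715, so (5,2) = 66.
From column 2, 715 − (122 + 220 + 143 + 66) gives (1,2) = 164.
Column 5 needs 715; the known cells sum to 600, so (4,5) = 115.
Using row 1: 80 + 164 + 227 + 136 + ? → (1,3) = 715 − 607 = 108.
From row 4, 715 − (199 + 143 + 171 + 115) gives (4,3) = 87.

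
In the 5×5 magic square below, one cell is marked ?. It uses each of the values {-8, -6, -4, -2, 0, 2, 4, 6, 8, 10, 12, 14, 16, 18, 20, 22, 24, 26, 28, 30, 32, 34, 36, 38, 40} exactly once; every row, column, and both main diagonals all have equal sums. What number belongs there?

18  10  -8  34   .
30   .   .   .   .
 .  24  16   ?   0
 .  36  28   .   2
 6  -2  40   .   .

8

The 25 entries sum to 400, so each line sums to 400/5 = 80.
Row 1 needs 80; the known cells sum to 54, so (1,5) = 26.
Column 2 must total 80; the given cells sum to 68, so (2,2) = 12.
The remaining cell in column 3 is (2,3) = 80 − 76 = 4.
Anti-diagonal must total 80; the given cells sum to 84, so (2,4) = -4.
Using row 2: 30 + 12 + 4 + (-4) + ? → (2,5) = 80 − 42 = 38.
Using column 5: 26 + 38 + 0 + 2 + ? → (5,5) = 80 − 66 = 14.
Main diagonal must total 80; the given cells sum to 60, so (4,4) = 20.
Row 4: 36 + 28 + 20 + 2 + ? = 80, so (4,1) = -6.
Using row 5: 6 + (-2) + 40 + 14 + ? → (5,4) = 80 − 58 = 22.
Column 1 must total 80; the given cells sum to 48, so (3,1) = 32.
Column 4 must total 80; the given cells sum to 72, so (3,4) = 8.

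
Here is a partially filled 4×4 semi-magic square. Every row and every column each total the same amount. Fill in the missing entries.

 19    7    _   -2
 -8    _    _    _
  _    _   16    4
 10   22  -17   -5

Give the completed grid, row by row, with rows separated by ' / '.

19 7 -14 -2 / -8 -20 25 13 / -11 1 16 4 / 10 22 -17 -5

Row 4 is already complete: 10 + 22 + -17 + -5 = 10, so that is the magic constant.
The remaining cell in row 1 is (1,3) = 10 − 24 = -14.
Using column 1: 19 + (-8) + 10 + ? → (3,1) = 10 − 21 = -11.
The remaining cell in column 3 is (2,3) = 10 − (-15) = 25.
Column 4 must total 10; the given cells sum to -3, so (2,4) = 13.
Row 2 must total 10; the given cells sum to 30, so (2,2) = -20.
The remaining cell in row 3 is (3,2) = 10 − 9 = 1.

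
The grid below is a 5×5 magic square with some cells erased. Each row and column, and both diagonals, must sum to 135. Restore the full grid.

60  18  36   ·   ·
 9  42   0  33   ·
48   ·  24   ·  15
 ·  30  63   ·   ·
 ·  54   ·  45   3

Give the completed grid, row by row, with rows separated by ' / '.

60 18 36 -6 27 / 9 42 0 33 51 / 48 -9 24 57 15 / -3 30 63 6 39 / 21 54 12 45 3

Using row 2: 9 + 42 + 0 + 33 + ? → (2,5) = 135 − 84 = 51.
The remaining cell in column 2 is (3,2) = 135 − 144 = -9.
Column 3: 36 + 0 + 24 + 63 + ? = 135, so (5,3) = 12.
The remaining cell in main diagonal is (4,4) = 135 − 129 = 6.
Using row 3: 48 + (-9) + 24 + 15 + ? → (3,4) = 135 − 78 = 57.
The remaining cell in row 5 is (5,1) = 135 − 114 = 21.
From column 1, 135 − (60 + 9 + 48 + 21) gives (4,1) = -3.
From column 4, 135 − (33 + 57 + 6 + 45) gives (1,4) = -6.
From anti-diagonal, 135 − (33 + 24 + 30 + 21) gives (1,5) = 27.
Row 4 needs 135; the known cells sum to 96, so (4,5) = 39.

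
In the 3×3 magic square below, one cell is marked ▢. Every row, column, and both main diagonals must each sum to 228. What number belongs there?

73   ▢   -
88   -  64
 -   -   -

Row 2: 88 + 64 + ? = 228, so (2,2) = 76.
Column 1 must total 228; the given cells sum to 161, so (3,1) = 67.
Main diagonal: 73 + 76 + ? = 228, so (3,3) = 79.
Anti-diagonal: 76 + 67 + ? = 228, so (1,3) = 85.
Row 1 must total 228; the given cells sum to 158, so (1,2) = 70.

70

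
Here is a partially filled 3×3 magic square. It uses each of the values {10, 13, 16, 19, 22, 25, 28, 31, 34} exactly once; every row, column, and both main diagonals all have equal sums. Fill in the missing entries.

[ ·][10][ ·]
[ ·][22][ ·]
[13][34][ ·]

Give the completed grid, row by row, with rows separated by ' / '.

25 10 31 / 28 22 16 / 13 34 19

The 9 entries sum to 198, so each line sums to 198/3 = 66.
Using row 3: 13 + 34 + ? → (3,3) = 66 − 47 = 19.
The remaining cell in main diagonal is (1,1) = 66 − 41 = 25.
Anti-diagonal: 22 + 13 + ? = 66, so (1,3) = 31.
Column 1 needs 66; the known cells sum to 38, so (2,1) = 28.
From column 3, 66 − (31 + 19) gives (2,3) = 16.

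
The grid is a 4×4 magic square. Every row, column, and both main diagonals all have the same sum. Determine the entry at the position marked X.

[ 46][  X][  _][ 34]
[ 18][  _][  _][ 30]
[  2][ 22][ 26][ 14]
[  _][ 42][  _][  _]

Row 3 is complete and sums to 64; that is the magic constant.
The remaining cell in column 1 is (4,1) = 64 − 66 = -2.
Using column 4: 34 + 30 + 14 + ? → (4,4) = 64 − 78 = -14.
From main diagonal, 64 − (46 + 26 + (-14)) gives (2,2) = 6.
Anti-diagonal: 34 + 22 + (-2) + ? = 64, so (2,3) = 10.
Row 4: -2 + 42 + (-14) + ? = 64, so (4,3) = 38.
Column 2 needs 64; the known cells sum to 70, so (1,2) = -6.

-6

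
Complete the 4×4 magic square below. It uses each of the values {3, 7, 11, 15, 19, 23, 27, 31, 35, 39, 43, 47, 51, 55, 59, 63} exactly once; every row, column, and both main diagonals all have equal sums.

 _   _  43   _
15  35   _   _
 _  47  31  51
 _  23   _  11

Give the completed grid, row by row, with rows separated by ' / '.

The 16 entries sum to 528, so each line sums to 528/4 = 132.
Using row 3: 47 + 31 + 51 + ? → (3,1) = 132 − 129 = 3.
From column 2, 132 − (35 + 47 + 23) gives (1,2) = 27.
Main diagonal: 35 + 31 + 11 + ? = 132, so (1,1) = 55.
Row 1 must total 132; the given cells sum to 125, so (1,4) = 7.
Using column 1: 55 + 15 + 3 + ? → (4,1) = 132 − 73 = 59.
Using column 4: 7 + 51 + 11 + ? → (2,4) = 132 − 69 = 63.
Anti-diagonal: 7 + 47 + 59 + ? = 132, so (2,3) = 19.
The remaining cell in row 4 is (4,3) = 132 − 93 = 39.

55 27 43 7 / 15 35 19 63 / 3 47 31 51 / 59 23 39 11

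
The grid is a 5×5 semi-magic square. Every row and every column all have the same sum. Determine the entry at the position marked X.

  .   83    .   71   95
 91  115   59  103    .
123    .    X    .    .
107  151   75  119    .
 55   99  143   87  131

111

Row 5 is complete and sums to 515; that is the magic constant.
Using row 2: 91 + 115 + 59 + 103 + ? → (2,5) = 515 − 368 = 147.
Using row 4: 107 + 151 + 75 + 119 + ? → (4,5) = 515 − 452 = 63.
Column 1 must total 515; the given cells sum to 376, so (1,1) = 139.
Column 2: 83 + 115 + 151 + 99 + ? = 515, so (3,2) = 67.
Column 4: 71 + 103 + 119 + 87 + ? = 515, so (3,4) = 135.
The remaining cell in column 5 is (3,5) = 515 − 436 = 79.
Row 1: 139 + 83 + 71 + 95 + ? = 515, so (1,3) = 127.
Row 3: 123 + 67 + 135 + 79 + ? = 515, so (3,3) = 111.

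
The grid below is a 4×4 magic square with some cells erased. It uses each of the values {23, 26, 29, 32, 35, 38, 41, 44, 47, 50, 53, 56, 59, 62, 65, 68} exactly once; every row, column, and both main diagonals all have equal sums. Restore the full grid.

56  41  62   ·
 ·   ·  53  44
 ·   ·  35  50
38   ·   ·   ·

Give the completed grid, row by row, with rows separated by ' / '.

The 16 entries sum to 728, so each line sums to 728/4 = 182.
From row 1, 182 − (56 + 41 + 62) gives (1,4) = 23.
Column 3 must total 182; the given cells sum to 150, so (4,3) = 32.
From column 4, 182 − (23 + 44 + 50) gives (4,4) = 65.
From main diagonal, 182 − (56 + 35 + 65) gives (2,2) = 26.
Anti-diagonal needs 182; the known cells sum to 114, so (3,2) = 68.
Using row 2: 26 + 53 + 44 + ? → (2,1) = 182 − 123 = 59.
Row 3 must total 182; the given cells sum to 153, so (3,1) = 29.
Row 4 must total 182; the given cells sum to 135, so (4,2) = 47.

56 41 62 23 / 59 26 53 44 / 29 68 35 50 / 38 47 32 65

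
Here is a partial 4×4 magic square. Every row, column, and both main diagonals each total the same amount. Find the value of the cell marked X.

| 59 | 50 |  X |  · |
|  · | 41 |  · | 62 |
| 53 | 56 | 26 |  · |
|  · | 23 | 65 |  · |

Column 2 is complete and sums to 170; that is the magic constant.
From row 3, 170 − (53 + 56 + 26) gives (3,4) = 35.
Main diagonal needs 170; the known cells sum to 126, so (4,4) = 44.
Row 4: 23 + 65 + 44 + ? = 170, so (4,1) = 38.
Column 1 must total 170; the given cells sum to 150, so (2,1) = 20.
Column 4: 62 + 35 + 44 + ? = 170, so (1,4) = 29.
From anti-diagonal, 170 − (29 + 56 + 38) gives (2,3) = 47.
Using row 1: 59 + 50 + 29 + ? → (1,3) = 170 − 138 = 32.

32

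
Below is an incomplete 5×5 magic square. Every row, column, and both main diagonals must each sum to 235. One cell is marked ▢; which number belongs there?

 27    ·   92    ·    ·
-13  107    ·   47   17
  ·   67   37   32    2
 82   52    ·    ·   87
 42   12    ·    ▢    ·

Using row 2: -13 + 107 + 47 + 17 + ? → (2,3) = 235 − 158 = 77.
From row 3, 235 − (67 + 37 + 32 + 2) gives (3,1) = 97.
Column 2 must total 235; the given cells sum to 238, so (1,2) = -3.
Anti-diagonal: 47 + 37 + 52 + 42 + ? = 235, so (1,5) = 57.
Row 1: 27 + (-3) + 92 + 57 + ? = 235, so (1,4) = 62.
Column 5 needs 235; the known cells sum to 163, so (5,5) = 72.
Main diagonal needs 235; the known cells sum to 243, so (4,4) = -8.
Row 4: 82 + 52 + (-8) + 87 + ? = 235, so (4,3) = 22.
The remaining cell in column 3 is (5,3) = 235 − 228 = 7.
Column 4 must total 235; the given cells sum to 133, so (5,4) = 102.

102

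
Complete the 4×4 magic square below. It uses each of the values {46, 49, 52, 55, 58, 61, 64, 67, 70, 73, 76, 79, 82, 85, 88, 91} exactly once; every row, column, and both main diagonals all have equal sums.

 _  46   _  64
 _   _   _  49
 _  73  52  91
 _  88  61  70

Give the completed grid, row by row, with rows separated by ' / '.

The 16 entries sum to 1096, so each line sums to 1096/4 = 274.
Using row 3: 73 + 52 + 91 + ? → (3,1) = 274 − 216 = 58.
Row 4: 88 + 61 + 70 + ? = 274, so (4,1) = 55.
From column 2, 274 − (46 + 73 + 88) gives (2,2) = 67.
The remaining cell in main diagonal is (1,1) = 274 − 189 = 85.
Using anti-diagonal: 64 + 73 + 55 + ? → (2,3) = 274 − 192 = 82.
From row 1, 274 − (85 + 46 + 64) gives (1,3) = 79.
Using row 2: 67 + 82 + 49 + ? → (2,1) = 274 − 198 = 76.

85 46 79 64 / 76 67 82 49 / 58 73 52 91 / 55 88 61 70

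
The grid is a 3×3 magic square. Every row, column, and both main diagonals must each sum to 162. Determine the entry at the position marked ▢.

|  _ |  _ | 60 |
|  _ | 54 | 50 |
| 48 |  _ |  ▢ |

Row 2: 54 + 50 + ? = 162, so (2,1) = 58.
Using column 1: 58 + 48 + ? → (1,1) = 162 − 106 = 56.
Column 3 needs 162; the known cells sum to 110, so (3,3) = 52.

52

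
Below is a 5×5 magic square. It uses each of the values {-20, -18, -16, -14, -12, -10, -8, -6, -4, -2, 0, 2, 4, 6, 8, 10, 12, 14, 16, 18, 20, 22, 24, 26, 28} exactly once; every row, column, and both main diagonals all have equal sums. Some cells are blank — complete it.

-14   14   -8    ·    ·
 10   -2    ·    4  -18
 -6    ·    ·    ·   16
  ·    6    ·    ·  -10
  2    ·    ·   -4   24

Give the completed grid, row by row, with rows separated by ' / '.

-14 14 -8 20 8 / 10 -2 26 4 -18 / -6 22 0 -12 16 / 28 6 -16 12 -10 / 2 -20 18 -4 24

The 25 entries sum to 100, so each line sums to 100/5 = 20.
The remaining cell in row 2 is (2,3) = 20 − (-6) = 26.
From column 1, 20 − (-14 + 10 + (-6) + 2) gives (4,1) = 28.
The remaining cell in column 5 is (1,5) = 20 − 12 = 8.
From anti-diagonal, 20 − (8 + 4 + 6 + 2) gives (3,3) = 0.
Row 1 needs 20; the known cells sum to 0, so (1,4) = 20.
The remaining cell in main diagonal is (4,4) = 20 − 8 = 12.
Row 4 needs 20; the known cells sum to 36, so (4,3) = -16.
Column 3 must total 20; the given cells sum to 2, so (5,3) = 18.
The remaining cell in column 4 is (3,4) = 20 − 32 = -12.
The remaining cell in row 3 is (3,2) = 20 − (-2) = 22.
Row 5: 2 + 18 + (-4) + 24 + ? = 20, so (5,2) = -20.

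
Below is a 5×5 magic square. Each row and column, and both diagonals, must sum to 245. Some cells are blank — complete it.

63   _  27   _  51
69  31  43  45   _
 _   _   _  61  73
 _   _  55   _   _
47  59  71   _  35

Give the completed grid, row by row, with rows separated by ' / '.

63 65 27 39 51 / 69 31 43 45 57 / 25 37 49 61 73 / 41 53 55 67 29 / 47 59 71 33 35

Using row 2: 69 + 31 + 43 + 45 + ? → (2,5) = 245 − 188 = 57.
From row 5, 245 − (47 + 59 + 71 + 35) gives (5,4) = 33.
Column 3: 27 + 43 + 55 + 71 + ? = 245, so (3,3) = 49.
From column 5, 245 − (51 + 57 + 73 + 35) gives (4,5) = 29.
From main diagonal, 245 − (63 + 31 + 49 + 35) gives (4,4) = 67.
Anti-diagonal must total 245; the given cells sum to 192, so (4,2) = 53.
Row 4: 53 + 55 + 67 + 29 + ? = 245, so (4,1) = 41.
Column 1 must total 245; the given cells sum to 220, so (3,1) = 25.
The remaining cell in column 4 is (1,4) = 245 − 206 = 39.
Using row 1: 63 + 27 + 39 + 51 + ? → (1,2) = 245 − 180 = 65.
Using row 3: 25 + 49 + 61 + 73 + ? → (3,2) = 245 − 208 = 37.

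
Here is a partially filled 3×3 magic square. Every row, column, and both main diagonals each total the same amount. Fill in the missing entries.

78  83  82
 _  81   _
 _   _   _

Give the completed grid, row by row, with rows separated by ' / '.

Row 1 is already complete: 78 + 83 + 82 = 243, so that is the magic constant.
The remaining cell in column 2 is (3,2) = 243 − 164 = 79.
From main diagonal, 243 − (78 + 81) gives (3,3) = 84.
Anti-diagonal must total 243; the given cells sum to 163, so (3,1) = 80.
The remaining cell in column 1 is (2,1) = 243 − 158 = 85.
Column 3: 82 + 84 + ? = 243, so (2,3) = 77.

78 83 82 / 85 81 77 / 80 79 84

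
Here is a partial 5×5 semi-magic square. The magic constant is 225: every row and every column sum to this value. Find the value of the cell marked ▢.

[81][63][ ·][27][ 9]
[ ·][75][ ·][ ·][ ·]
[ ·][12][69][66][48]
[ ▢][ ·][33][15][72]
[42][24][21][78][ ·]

54

Row 1 needs 225; the known cells sum to 180, so (1,3) = 45.
Row 3: 12 + 69 + 66 + 48 + ? = 225, so (3,1) = 30.
From row 5, 225 − (42 + 24 + 21 + 78) gives (5,5) = 60.
Column 2: 63 + 75 + 12 + 24 + ? = 225, so (4,2) = 51.
Column 3: 45 + 69 + 33 + 21 + ? = 225, so (2,3) = 57.
Column 4 needs 225; the known cells sum to 186, so (2,4) = 39.
Column 5 must total 225; the given cells sum to 189, so (2,5) = 36.
From row 2, 225 − (75 + 57 + 39 + 36) gives (2,1) = 18.
Using row 4: 51 + 33 + 15 + 72 + ? → (4,1) = 225 − 171 = 54.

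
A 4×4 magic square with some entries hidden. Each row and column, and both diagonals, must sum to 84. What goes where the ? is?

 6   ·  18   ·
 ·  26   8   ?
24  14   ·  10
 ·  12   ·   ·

The remaining cell in row 3 is (3,3) = 84 − 48 = 36.
Using column 2: 26 + 14 + 12 + ? → (1,2) = 84 − 52 = 32.
Column 3: 18 + 8 + 36 + ? = 84, so (4,3) = 22.
Main diagonal needs 84; the known cells sum to 68, so (4,4) = 16.
Using row 1: 6 + 32 + 18 + ? → (1,4) = 84 − 56 = 28.
Row 4 must total 84; the given cells sum to 50, so (4,1) = 34.
From column 1, 84 − (6 + 24 + 34) gives (2,1) = 20.
Column 4 needs 84; the known cells sum to 54, so (2,4) = 30.

30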